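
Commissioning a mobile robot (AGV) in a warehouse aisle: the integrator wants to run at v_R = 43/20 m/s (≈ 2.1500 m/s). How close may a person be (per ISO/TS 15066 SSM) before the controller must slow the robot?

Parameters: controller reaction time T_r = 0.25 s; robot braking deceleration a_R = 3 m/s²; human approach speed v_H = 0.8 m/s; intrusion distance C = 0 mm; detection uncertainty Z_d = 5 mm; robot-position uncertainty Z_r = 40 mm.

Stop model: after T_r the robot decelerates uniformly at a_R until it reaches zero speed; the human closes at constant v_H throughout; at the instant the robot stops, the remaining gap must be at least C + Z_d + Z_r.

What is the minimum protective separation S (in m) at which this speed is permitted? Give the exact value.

S_min = 1701/800 m = 2.1263 m

T_s = v_R/a_R = (43/20)/3 = 0.7167 s
robot covers v_R·T_r = 2.1500·0.2500 = 0.5375 m before braking
braking distance = 2.1500²/(2·3.0000) = 0.7704 m
human closes 0.8000·0.9667 = 0.7733 m
C+Z_d+Z_r = 0.0000+0.0050+0.0400 = 0.0450 m
S_min ≈ 0.5375+0.7704+0.7733+0.0450  ⇒  S_min = 1701/800 m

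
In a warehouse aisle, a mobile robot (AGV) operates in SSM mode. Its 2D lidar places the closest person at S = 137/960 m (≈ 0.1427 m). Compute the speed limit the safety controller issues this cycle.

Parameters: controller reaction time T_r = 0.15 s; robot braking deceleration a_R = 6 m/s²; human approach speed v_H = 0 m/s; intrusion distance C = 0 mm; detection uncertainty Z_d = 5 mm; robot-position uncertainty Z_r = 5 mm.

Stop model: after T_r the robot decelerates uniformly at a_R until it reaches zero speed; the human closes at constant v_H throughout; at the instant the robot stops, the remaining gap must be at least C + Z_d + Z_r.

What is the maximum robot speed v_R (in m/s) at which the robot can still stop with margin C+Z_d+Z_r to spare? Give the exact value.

v_R_max = 13/20 m/s = 0.6500 m/s

quadratic (1/12)·v² + (3/20)·v + (-637/4800) = 0
  disc = (3/20)² − 4·(1/12)·(-637/4800) = 961/14400 ; √disc = 31/120
  v_R = (−(3/20) + 31/120) / (2·(1/12)) = 13/20 m/s
check:
T_s = v_R/a_R = (13/20)/6 = 0.1083 s
robot covers v_R·T_r = 0.6500·0.1500 = 0.0975 m before braking
robot under decel: 0.6500²/(2·6.0000) = 0.0352 m
human over T_r+T_s: 0.0000·(0.1500+0.1083) = 0.0000 m
residual clearance needed = 0.0000+0.0050+0.0050 = 0.0100 m
sum ≈ 0.0975+0.0352+0.0000+0.0100 ≈ 0.1427 m = S ✓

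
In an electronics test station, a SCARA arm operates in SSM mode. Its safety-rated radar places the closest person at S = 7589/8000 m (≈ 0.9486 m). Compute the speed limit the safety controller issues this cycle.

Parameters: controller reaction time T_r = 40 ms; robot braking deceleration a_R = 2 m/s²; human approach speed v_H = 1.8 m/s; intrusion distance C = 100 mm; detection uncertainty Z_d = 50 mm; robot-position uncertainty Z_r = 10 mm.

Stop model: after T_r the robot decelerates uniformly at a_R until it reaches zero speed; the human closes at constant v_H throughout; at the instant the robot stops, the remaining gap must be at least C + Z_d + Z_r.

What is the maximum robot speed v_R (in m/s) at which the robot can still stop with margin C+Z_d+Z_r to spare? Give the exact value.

collect terms ⇒ (1/4)·v_R² + (47/50)·v_R + (-5733/8000) = 0
  disc = (47/50)² − 4·(1/4)·(-5733/8000) = 64009/40000 ; √disc = 253/200
  v_R = (−(47/50) + 253/200) / (2·(1/4)) = 13/20 m/s
check:
braking lasts T_s = (13/20)/2 = 0.3250 s
robot covers v_R·T_r = 0.6500·0.0400 = 0.0260 m before braking
robot under decel: 0.6500²/(2·2.0000) = 0.1056 m
human over T_r+T_s: 1.8000·(0.0400+0.3250) = 0.6570 m
residual clearance needed = 0.1000+0.0500+0.0100 = 0.1600 m
sum ≈ 0.0260+0.1056+0.6570+0.1600 ≈ 0.9486 m = S ✓

v_R_max = 13/20 m/s = 0.6500 m/s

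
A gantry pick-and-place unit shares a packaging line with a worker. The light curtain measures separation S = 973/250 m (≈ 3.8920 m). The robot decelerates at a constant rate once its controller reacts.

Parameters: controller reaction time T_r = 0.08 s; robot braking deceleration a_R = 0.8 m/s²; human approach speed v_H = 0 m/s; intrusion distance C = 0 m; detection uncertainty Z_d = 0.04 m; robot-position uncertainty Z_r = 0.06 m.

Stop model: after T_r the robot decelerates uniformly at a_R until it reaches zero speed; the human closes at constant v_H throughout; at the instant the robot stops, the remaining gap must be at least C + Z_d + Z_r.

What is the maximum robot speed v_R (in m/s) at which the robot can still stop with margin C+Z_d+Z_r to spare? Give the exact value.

v_R_max = 12/5 m/s = 2.4000 m/s

quadratic (5/8)·v² + (2/25)·v + (-474/125) = 0
  disc = (2/25)² − 4·(5/8)·(-474/125) = 5929/625 ; √disc = 77/25
  v_R = (−(2/25) + 77/25) / (2·(5/8)) = 12/5 m/s
check:
stop time T_s = (12/5)/(4/5) = 3.0000 s
reaction-phase robot travel = 2.4000·0.0800 = 0.1920 m
robot under decel: 2.4000²/(2·0.8000) = 3.6000 m
person approaches 0.0000·(0.0800+3.0000) = 0.0000 m
margins: 0.0000+0.0400+0.0600 = 0.1000 m
sum ≈ 0.1920+3.6000+0.0000+0.1000 ≈ 3.8920 m = S ✓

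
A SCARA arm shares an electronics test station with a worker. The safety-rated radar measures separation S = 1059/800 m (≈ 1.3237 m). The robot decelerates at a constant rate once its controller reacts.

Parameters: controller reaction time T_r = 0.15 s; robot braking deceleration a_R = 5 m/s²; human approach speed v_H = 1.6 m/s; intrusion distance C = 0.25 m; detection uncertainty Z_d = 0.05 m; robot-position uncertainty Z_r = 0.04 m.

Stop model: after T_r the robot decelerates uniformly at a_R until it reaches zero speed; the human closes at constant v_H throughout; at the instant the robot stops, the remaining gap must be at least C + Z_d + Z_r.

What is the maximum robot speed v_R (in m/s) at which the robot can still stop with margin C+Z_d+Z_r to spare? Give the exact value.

v_R_max = 5/4 m/s = 1.2500 m/s

collect terms ⇒ (1/10)·v_R² + (47/100)·v_R + (-119/160) = 0
  disc = (47/100)² − 4·(1/10)·(-119/160) = 324/625 ; √disc = 18/25
  v_R = (−(47/100) + 18/25) / (2·(1/10)) = 5/4 m/s
check:
braking lasts T_s = (5/4)/5 = 0.2500 s
reaction-phase robot travel = 1.2500·0.1500 = 0.1875 m
robot covers 1.2500·0.2500 − ½·5.0000·0.2500² = 0.1562 m while stopping
human over T_r+T_s: 1.6000·(0.1500+0.2500) = 0.6400 m
margins: 0.2500+0.0500+0.0400 = 0.3400 m
sum ≈ 0.1875+0.1562+0.6400+0.3400 ≈ 1.3237 m = S ✓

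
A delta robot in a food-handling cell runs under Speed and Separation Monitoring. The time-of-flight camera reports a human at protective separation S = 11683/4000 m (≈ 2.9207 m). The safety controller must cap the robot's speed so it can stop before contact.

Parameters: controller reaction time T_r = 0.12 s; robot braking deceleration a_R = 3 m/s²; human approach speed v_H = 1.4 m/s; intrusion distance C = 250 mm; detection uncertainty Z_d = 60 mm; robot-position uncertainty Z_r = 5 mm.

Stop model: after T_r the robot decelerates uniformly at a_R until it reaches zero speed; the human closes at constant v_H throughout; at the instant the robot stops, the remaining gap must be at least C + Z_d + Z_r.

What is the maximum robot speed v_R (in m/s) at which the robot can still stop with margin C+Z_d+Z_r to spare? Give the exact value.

quadratic (1/6)·v² + (44/75)·v + (-9751/4000) = 0
  disc = (44/75)² − 4·(1/6)·(-9751/4000) = 177241/90000 ; √disc = 421/300
  v_R = (−(44/75) + 421/300) / (2·(1/6)) = 49/20 m/s
check:
stop time T_s = (49/20)/3 = 0.8167 s
robot covers v_R·T_r = 2.4500·0.1200 = 0.2940 m before braking
robot under decel: 2.4500²/(2·3.0000) = 1.0004 m
person approaches 1.4000·(0.1200+0.8167) = 1.3113 m
residual clearance needed = 0.2500+0.0600+0.0050 = 0.3150 m
sum ≈ 0.2940+1.0004+1.3113+0.3150 ≈ 2.9207 m = S ✓

v_R_max = 49/20 m/s = 2.4500 m/s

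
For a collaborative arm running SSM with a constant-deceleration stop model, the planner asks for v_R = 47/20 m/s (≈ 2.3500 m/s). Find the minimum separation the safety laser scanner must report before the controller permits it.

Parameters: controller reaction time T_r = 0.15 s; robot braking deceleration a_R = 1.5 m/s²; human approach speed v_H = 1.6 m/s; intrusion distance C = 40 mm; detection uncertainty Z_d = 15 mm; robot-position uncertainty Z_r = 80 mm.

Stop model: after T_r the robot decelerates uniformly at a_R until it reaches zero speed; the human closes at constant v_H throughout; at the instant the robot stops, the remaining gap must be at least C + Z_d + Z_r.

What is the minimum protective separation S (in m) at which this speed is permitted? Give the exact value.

S_min = 203/40 m = 5.0750 m

T_s = v_R/a_R = (47/20)/(3/2) = 1.5667 s
robot covers v_R·T_r = 2.3500·0.1500 = 0.3525 m before braking
robot covers 2.3500·1.5667 − ½·1.5000·1.5667² = 1.8408 m while stopping
human over T_r+T_s: 1.6000·(0.1500+1.5667) = 2.7467 m
C+Z_d+Z_r = 0.0400+0.0150+0.0800 = 0.1350 m
S_min ≈ 0.3525+1.8408+2.7467+0.1350  ⇒  S_min = 203/40 m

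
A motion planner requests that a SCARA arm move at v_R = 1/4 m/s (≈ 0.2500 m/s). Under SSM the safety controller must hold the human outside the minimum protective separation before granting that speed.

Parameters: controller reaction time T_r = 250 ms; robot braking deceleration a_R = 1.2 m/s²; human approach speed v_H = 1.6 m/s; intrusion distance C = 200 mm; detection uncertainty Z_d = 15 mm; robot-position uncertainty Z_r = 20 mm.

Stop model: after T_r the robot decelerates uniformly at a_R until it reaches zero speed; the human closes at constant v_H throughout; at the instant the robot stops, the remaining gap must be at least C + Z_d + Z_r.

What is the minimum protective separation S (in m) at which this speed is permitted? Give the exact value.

S_min = 1691/1600 m = 1.0569 m

stop time T_s = (1/4)/(6/5) = 0.2083 s
reaction-phase robot travel = 0.2500·0.2500 = 0.0625 m
robot covers 0.2500·0.2083 − ½·1.2000·0.2083² = 0.0260 m while stopping
human closes 1.6000·0.4583 = 0.7333 m
C+Z_d+Z_r = 0.2000+0.0150+0.0200 = 0.2350 m
S_min ≈ 0.0625+0.0260+0.7333+0.2350  ⇒  S_min = 1691/1600 m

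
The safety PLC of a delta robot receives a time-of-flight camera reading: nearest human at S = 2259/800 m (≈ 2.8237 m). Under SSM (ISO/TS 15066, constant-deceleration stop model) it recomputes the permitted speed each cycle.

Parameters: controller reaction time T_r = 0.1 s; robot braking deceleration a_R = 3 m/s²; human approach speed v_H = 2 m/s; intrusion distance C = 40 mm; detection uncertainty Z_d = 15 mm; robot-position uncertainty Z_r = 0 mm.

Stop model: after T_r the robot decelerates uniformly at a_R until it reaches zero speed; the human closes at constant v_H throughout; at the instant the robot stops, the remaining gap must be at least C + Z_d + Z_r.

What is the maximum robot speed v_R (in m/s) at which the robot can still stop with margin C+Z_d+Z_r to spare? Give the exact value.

v_R_max = 9/4 m/s = 2.2500 m/s

at the boundary: (1/6)·v² + (23/30)·v + (-411/160) = 0
  disc = (23/30)² − 4·(1/6)·(-411/160) = 8281/3600 ; √disc = 91/60
  v_R = (−(23/30) + 91/60) / (2·(1/6)) = 9/4 m/s
check:
stop time T_s = (9/4)/3 = 0.7500 s
robot in T_r: 2.2500·0.1000 = 0.2250 m
braking distance = 2.2500²/(2·3.0000) = 0.8438 m
human closes 2.0000·0.8500 = 1.7000 m
residual clearance needed = 0.0400+0.0150+0.0000 = 0.0550 m
sum ≈ 0.2250+0.8438+1.7000+0.0550 ≈ 2.8237 m = S ✓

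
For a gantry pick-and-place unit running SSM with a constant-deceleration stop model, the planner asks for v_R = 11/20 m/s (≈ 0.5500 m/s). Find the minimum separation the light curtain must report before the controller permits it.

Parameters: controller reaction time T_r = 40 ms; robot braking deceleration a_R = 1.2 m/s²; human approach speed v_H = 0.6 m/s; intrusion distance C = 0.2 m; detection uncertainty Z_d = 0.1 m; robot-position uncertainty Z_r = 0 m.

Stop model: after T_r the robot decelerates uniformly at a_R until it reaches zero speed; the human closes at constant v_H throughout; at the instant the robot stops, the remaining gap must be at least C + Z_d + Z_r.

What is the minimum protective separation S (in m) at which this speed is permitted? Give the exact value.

S_min = 17929/24000 m = 0.7470 m

T_s = v_R/a_R = (11/20)/(6/5) = 0.4583 s
robot covers v_R·T_r = 0.5500·0.0400 = 0.0220 m before braking
robot under decel: 0.5500²/(2·1.2000) = 0.1260 m
person approaches 0.6000·(0.0400+0.4583) = 0.2990 m
margins: 0.2000+0.1000+0.0000 = 0.3000 m
S_min ≈ 0.0220+0.1260+0.2990+0.3000  ⇒  S_min = 17929/24000 m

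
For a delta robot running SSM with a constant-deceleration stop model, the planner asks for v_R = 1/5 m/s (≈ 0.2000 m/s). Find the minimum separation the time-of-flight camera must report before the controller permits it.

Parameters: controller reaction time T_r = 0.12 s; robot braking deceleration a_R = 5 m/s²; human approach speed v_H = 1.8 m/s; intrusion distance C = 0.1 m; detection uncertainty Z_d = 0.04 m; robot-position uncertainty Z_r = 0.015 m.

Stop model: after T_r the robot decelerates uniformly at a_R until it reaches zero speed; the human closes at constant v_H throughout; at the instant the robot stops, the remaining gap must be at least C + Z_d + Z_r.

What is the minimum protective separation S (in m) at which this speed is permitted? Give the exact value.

S_min = 471/1000 m = 0.4710 m

braking lasts T_s = (1/5)/5 = 0.0400 s
robot covers v_R·T_r = 0.2000·0.1200 = 0.0240 m before braking
robot covers 0.2000·0.0400 − ½·5.0000·0.0400² = 0.0040 m while stopping
person approaches 1.8000·(0.1200+0.0400) = 0.2880 m
C+Z_d+Z_r = 0.1000+0.0400+0.0150 = 0.1550 m
S_min ≈ 0.0240+0.0040+0.2880+0.1550  ⇒  S_min = 471/1000 m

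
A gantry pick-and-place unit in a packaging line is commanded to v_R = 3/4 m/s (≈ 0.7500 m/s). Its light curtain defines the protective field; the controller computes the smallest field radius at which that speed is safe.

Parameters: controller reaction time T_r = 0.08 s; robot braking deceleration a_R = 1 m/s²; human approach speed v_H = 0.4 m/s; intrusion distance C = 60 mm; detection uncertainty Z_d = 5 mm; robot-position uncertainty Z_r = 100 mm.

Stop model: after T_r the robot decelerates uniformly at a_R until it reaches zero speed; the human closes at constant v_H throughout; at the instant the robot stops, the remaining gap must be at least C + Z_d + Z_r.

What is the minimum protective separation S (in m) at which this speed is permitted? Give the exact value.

braking lasts T_s = (3/4)/1 = 0.7500 s
robot in T_r: 0.7500·0.0800 = 0.0600 m
robot covers 0.7500·0.7500 − ½·1.0000·0.7500² = 0.2812 m while stopping
human closes 0.4000·0.8300 = 0.3320 m
margins: 0.0600+0.0050+0.1000 = 0.1650 m
S_min ≈ 0.0600+0.2812+0.3320+0.1650  ⇒  S_min = 3353/4000 m

S_min = 3353/4000 m = 0.8383 m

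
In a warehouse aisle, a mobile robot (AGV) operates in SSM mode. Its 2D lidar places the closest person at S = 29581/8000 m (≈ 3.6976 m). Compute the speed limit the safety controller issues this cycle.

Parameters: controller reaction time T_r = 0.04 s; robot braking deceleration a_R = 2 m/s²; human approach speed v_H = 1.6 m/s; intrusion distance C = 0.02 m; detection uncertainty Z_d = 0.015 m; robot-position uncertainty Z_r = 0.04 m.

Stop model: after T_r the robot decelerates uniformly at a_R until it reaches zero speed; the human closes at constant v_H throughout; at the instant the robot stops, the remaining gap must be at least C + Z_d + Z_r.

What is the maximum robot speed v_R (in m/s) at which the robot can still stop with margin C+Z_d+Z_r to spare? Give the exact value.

quadratic (1/4)·v² + (21/25)·v + (-28469/8000) = 0
  disc = (21/25)² − 4·(1/4)·(-28469/8000) = 170569/40000 ; √disc = 413/200
  v_R = (−(21/25) + 413/200) / (2·(1/4)) = 49/20 m/s
check:
braking lasts T_s = (49/20)/2 = 1.2250 s
reaction-phase robot travel = 2.4500·0.0400 = 0.0980 m
braking distance = 2.4500²/(2·2.0000) = 1.5006 m
human over T_r+T_s: 1.6000·(0.0400+1.2250) = 2.0240 m
residual clearance needed = 0.0200+0.0150+0.0400 = 0.0750 m
sum ≈ 0.0980+1.5006+2.0240+0.0750 ≈ 3.6976 m = S ✓

v_R_max = 49/20 m/s = 2.4500 m/s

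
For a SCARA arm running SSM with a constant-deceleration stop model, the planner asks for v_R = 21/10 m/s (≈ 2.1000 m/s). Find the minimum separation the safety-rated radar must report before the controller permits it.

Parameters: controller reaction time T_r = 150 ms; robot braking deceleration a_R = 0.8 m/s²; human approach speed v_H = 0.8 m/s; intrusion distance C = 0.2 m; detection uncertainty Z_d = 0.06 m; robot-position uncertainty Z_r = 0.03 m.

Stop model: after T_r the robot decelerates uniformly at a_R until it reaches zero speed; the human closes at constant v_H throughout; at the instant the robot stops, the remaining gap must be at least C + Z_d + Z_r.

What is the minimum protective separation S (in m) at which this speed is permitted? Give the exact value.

S_min = 893/160 m = 5.5812 m

stop time T_s = (21/10)/(4/5) = 2.6250 s
reaction-phase robot travel = 2.1000·0.1500 = 0.3150 m
robot covers 2.1000·2.6250 − ½·0.8000·2.6250² = 2.7563 m while stopping
person approaches 0.8000·(0.1500+2.6250) = 2.2200 m
margins: 0.2000+0.0600+0.0300 = 0.2900 m
S_min ≈ 0.3150+2.7563+2.2200+0.2900  ⇒  S_min = 893/160 m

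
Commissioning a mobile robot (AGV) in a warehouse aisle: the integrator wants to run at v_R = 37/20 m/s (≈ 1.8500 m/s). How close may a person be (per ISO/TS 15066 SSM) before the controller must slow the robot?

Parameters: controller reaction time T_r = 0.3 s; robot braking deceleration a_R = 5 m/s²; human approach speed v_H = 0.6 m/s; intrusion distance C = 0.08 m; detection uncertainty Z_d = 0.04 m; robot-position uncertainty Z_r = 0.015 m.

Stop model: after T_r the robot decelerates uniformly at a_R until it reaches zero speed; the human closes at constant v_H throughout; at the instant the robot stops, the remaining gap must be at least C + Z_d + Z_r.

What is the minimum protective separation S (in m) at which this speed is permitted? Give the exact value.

stop time T_s = (37/20)/5 = 0.3700 s
robot covers v_R·T_r = 1.8500·0.3000 = 0.5550 m before braking
braking distance = 1.8500²/(2·5.0000) = 0.3422 m
human over T_r+T_s: 0.6000·(0.3000+0.3700) = 0.4020 m
C+Z_d+Z_r = 0.0800+0.0400+0.0150 = 0.1350 m
S_min ≈ 0.5550+0.3422+0.4020+0.1350  ⇒  S_min = 5737/4000 m

S_min = 5737/4000 m = 1.4343 m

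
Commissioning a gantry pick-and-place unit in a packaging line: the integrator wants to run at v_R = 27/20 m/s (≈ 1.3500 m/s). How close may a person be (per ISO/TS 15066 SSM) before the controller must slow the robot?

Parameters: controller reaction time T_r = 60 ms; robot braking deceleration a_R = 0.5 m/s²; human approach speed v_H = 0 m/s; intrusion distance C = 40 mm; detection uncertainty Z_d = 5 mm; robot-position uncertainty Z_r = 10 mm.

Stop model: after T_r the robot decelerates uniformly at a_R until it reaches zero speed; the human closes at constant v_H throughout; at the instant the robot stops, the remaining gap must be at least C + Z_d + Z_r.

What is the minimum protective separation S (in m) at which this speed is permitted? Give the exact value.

S_min = 3917/2000 m = 1.9585 m

stop time T_s = (27/20)/(1/2) = 2.7000 s
reaction-phase robot travel = 1.3500·0.0600 = 0.0810 m
braking distance = 1.3500²/(2·0.5000) = 1.8225 m
person approaches 0.0000·(0.0600+2.7000) = 0.0000 m
residual clearance needed = 0.0400+0.0050+0.0100 = 0.0550 m
S_min ≈ 0.0810+1.8225+0.0000+0.0550  ⇒  S_min = 3917/2000 m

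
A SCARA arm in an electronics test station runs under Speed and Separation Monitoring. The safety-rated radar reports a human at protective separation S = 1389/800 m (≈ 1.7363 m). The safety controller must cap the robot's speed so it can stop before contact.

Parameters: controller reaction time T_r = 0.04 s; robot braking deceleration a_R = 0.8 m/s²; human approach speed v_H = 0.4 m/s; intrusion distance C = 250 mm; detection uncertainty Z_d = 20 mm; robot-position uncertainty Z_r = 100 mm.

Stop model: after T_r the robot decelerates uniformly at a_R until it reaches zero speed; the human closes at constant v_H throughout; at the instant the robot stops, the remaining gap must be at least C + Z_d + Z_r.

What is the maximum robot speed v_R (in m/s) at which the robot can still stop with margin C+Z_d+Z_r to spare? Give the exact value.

v_R_max = 11/10 m/s = 1.1000 m/s

at the boundary: (5/8)·v² + (27/50)·v + (-5401/4000) = 0
  disc = (27/50)² − 4·(5/8)·(-5401/4000) = 146689/40000 ; √disc = 383/200
  v_R = (−(27/50) + 383/200) / (2·(5/8)) = 11/10 m/s
check:
stop time T_s = (11/10)/(4/5) = 1.3750 s
robot in T_r: 1.1000·0.0400 = 0.0440 m
braking distance = 1.1000²/(2·0.8000) = 0.7562 m
human closes 0.4000·1.4150 = 0.5660 m
margins: 0.2500+0.0200+0.1000 = 0.3700 m
sum ≈ 0.0440+0.7562+0.5660+0.3700 ≈ 1.7363 m = S ✓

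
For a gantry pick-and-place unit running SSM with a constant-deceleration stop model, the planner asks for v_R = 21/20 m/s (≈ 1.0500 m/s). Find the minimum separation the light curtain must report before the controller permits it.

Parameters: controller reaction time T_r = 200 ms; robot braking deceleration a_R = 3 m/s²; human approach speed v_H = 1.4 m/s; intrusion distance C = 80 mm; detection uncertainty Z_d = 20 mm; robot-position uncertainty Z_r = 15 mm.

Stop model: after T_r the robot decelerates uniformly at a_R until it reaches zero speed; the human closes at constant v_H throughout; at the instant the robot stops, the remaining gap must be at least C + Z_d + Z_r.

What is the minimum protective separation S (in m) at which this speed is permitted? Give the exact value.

T_s = v_R/a_R = (21/20)/3 = 0.3500 s
reaction-phase robot travel = 1.0500·0.2000 = 0.2100 m
robot under decel: 1.0500²/(2·3.0000) = 0.1837 m
human over T_r+T_s: 1.4000·(0.2000+0.3500) = 0.7700 m
residual clearance needed = 0.0800+0.0200+0.0150 = 0.1150 m
S_min ≈ 0.2100+0.1837+0.7700+0.1150  ⇒  S_min = 1023/800 m

S_min = 1023/800 m = 1.2788 m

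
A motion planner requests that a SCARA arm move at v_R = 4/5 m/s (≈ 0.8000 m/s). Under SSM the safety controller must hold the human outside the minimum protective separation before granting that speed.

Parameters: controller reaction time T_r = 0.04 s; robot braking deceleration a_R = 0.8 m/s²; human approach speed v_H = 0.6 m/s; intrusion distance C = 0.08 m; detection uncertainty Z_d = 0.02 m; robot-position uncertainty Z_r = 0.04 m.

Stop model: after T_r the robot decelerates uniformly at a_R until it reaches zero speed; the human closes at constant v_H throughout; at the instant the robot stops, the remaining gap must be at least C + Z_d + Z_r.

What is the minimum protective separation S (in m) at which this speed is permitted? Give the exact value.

stop time T_s = (4/5)/(4/5) = 1.0000 s
robot in T_r: 0.8000·0.0400 = 0.0320 m
robot under decel: 0.8000²/(2·0.8000) = 0.4000 m
human over T_r+T_s: 0.6000·(0.0400+1.0000) = 0.6240 m
margins: 0.0800+0.0200+0.0400 = 0.1400 m
S_min ≈ 0.0320+0.4000+0.6240+0.1400  ⇒  S_min = 299/250 m

S_min = 299/250 m = 1.1960 m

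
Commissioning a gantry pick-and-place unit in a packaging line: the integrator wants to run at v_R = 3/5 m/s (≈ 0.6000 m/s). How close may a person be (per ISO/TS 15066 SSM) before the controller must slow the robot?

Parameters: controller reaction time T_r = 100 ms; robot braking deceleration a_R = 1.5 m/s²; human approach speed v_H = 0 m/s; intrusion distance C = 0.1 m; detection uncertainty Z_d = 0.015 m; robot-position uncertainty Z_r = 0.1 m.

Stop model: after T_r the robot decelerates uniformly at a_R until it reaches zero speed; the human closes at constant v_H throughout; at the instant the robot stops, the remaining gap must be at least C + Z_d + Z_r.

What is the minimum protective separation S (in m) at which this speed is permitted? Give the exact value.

S_min = 79/200 m = 0.3950 m

T_s = v_R/a_R = (3/5)/(3/2) = 0.4000 s
robot in T_r: 0.6000·0.1000 = 0.0600 m
robot covers 0.6000·0.4000 − ½·1.5000·0.4000² = 0.1200 m while stopping
human closes 0.0000·0.5000 = 0.0000 m
C+Z_d+Z_r = 0.1000+0.0150+0.1000 = 0.2150 m
S_min ≈ 0.0600+0.1200+0.0000+0.2150  ⇒  S_min = 79/200 m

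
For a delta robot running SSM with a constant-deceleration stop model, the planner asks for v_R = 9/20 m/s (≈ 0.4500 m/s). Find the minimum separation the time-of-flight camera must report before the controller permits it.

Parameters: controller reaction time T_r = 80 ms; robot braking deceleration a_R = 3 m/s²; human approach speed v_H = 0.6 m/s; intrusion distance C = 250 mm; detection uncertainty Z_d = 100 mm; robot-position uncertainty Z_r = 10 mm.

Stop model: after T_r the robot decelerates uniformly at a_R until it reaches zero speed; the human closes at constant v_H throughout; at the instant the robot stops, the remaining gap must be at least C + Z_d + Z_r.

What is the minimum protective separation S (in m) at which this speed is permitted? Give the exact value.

S_min = 2271/4000 m = 0.5677 m

braking lasts T_s = (9/20)/3 = 0.1500 s
robot covers v_R·T_r = 0.4500·0.0800 = 0.0360 m before braking
robot covers 0.4500·0.1500 − ½·3.0000·0.1500² = 0.0338 m while stopping
person approaches 0.6000·(0.0800+0.1500) = 0.1380 m
residual clearance needed = 0.2500+0.1000+0.0100 = 0.3600 m
S_min ≈ 0.0360+0.0338+0.1380+0.3600  ⇒  S_min = 2271/4000 m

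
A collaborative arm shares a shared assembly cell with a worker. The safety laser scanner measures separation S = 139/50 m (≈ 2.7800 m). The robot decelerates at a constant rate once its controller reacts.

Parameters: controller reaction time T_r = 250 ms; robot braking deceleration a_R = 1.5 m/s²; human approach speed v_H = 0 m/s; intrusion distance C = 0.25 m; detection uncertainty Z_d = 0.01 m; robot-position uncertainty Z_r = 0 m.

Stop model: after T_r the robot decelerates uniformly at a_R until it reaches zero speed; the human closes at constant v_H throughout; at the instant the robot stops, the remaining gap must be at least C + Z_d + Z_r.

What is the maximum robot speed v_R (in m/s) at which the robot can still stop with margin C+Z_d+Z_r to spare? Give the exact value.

v_R_max = 12/5 m/s = 2.4000 m/s

collect terms ⇒ (1/3)·v_R² + (1/4)·v_R + (-63/25) = 0
  disc = (1/4)² − 4·(1/3)·(-63/25) = 1369/400 ; √disc = 37/20
  v_R = (−(1/4) + 37/20) / (2·(1/3)) = 12/5 m/s
check:
T_s = v_R/a_R = (12/5)/(3/2) = 1.6000 s
robot covers v_R·T_r = 2.4000·0.2500 = 0.6000 m before braking
braking distance = 2.4000²/(2·1.5000) = 1.9200 m
person approaches 0.0000·(0.2500+1.6000) = 0.0000 m
margins: 0.2500+0.0100+0.0000 = 0.2600 m
sum ≈ 0.6000+1.9200+0.0000+0.2600 ≈ 2.7800 m = S ✓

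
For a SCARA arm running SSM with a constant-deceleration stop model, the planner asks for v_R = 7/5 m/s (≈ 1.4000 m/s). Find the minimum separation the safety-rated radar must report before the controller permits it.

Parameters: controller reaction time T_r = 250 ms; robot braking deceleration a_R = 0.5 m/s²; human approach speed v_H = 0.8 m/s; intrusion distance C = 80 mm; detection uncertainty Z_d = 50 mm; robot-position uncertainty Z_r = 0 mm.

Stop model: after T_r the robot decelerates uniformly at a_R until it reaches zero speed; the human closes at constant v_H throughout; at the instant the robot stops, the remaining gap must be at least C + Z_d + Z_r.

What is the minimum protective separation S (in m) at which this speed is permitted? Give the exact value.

S_min = 122/25 m = 4.8800 m

stop time T_s = (7/5)/(1/2) = 2.8000 s
robot covers v_R·T_r = 1.4000·0.2500 = 0.3500 m before braking
robot under decel: 1.4000²/(2·0.5000) = 1.9600 m
human closes 0.8000·3.0500 = 2.4400 m
C+Z_d+Z_r = 0.0800+0.0500+0.0000 = 0.1300 m
S_min ≈ 0.3500+1.9600+2.4400+0.1300  ⇒  S_min = 122/25 m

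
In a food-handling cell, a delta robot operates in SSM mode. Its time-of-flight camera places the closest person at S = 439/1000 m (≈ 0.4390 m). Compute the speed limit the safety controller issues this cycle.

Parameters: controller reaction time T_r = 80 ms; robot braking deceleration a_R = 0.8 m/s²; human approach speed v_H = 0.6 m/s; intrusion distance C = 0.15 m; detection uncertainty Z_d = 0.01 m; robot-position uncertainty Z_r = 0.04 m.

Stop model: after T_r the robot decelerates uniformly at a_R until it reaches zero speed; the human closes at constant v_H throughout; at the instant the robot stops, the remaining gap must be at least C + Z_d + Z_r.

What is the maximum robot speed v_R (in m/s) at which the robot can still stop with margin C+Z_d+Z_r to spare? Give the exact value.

quadratic (5/8)·v² + (83/100)·v + (-191/1000) = 0
  disc = (83/100)² − 4·(5/8)·(-191/1000) = 729/625 ; √disc = 27/25
  v_R = (−(83/100) + 27/25) / (2·(5/8)) = 1/5 m/s
check:
braking lasts T_s = (1/5)/(4/5) = 0.2500 s
robot in T_r: 0.2000·0.0800 = 0.0160 m
robot covers 0.2000·0.2500 − ½·0.8000·0.2500² = 0.0250 m while stopping
human over T_r+T_s: 0.6000·(0.0800+0.2500) = 0.1980 m
residual clearance needed = 0.1500+0.0100+0.0400 = 0.2000 m
sum ≈ 0.0160+0.0250+0.1980+0.2000 ≈ 0.4390 m = S ✓

v_R_max = 1/5 m/s = 0.2000 m/s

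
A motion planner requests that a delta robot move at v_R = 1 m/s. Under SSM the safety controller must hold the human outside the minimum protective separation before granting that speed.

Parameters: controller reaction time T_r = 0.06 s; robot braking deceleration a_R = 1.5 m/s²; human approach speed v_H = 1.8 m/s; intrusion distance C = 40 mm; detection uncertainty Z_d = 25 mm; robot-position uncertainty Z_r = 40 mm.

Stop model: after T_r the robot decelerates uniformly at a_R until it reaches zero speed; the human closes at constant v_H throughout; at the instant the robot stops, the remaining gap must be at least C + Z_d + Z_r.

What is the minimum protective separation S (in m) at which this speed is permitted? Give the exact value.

stop time T_s = 1/(3/2) = 0.6667 s
reaction-phase robot travel = 1.0000·0.0600 = 0.0600 m
robot under decel: 1.0000²/(2·1.5000) = 0.3333 m
person approaches 1.8000·(0.0600+0.6667) = 1.3080 m
residual clearance needed = 0.0400+0.0250+0.0400 = 0.1050 m
S_min ≈ 0.0600+0.3333+1.3080+0.1050  ⇒  S_min = 5419/3000 m

S_min = 5419/3000 m = 1.8063 m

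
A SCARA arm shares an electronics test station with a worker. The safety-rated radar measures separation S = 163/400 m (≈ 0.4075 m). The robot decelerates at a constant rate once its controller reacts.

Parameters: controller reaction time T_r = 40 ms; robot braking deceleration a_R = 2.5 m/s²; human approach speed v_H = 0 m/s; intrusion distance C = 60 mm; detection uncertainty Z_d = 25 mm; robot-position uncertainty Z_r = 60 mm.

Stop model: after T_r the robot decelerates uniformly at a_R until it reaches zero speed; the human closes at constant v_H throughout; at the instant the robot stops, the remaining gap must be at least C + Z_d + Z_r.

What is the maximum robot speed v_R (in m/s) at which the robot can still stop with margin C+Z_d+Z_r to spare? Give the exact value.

v_R_max = 21/20 m/s = 1.0500 m/s

at the boundary: (1/5)·v² + (1/25)·v + (-21/80) = 0
  disc = (1/25)² − 4·(1/5)·(-21/80) = 529/2500 ; √disc = 23/50
  v_R = (−(1/25) + 23/50) / (2·(1/5)) = 21/20 m/s
check:
T_s = v_R/a_R = (21/20)/(5/2) = 0.4200 s
reaction-phase robot travel = 1.0500·0.0400 = 0.0420 m
robot covers 1.0500·0.4200 − ½·2.5000·0.4200² = 0.2205 m while stopping
human over T_r+T_s: 0.0000·(0.0400+0.4200) = 0.0000 m
C+Z_d+Z_r = 0.0600+0.0250+0.0600 = 0.1450 m
sum ≈ 0.0420+0.2205+0.0000+0.1450 ≈ 0.4075 m = S ✓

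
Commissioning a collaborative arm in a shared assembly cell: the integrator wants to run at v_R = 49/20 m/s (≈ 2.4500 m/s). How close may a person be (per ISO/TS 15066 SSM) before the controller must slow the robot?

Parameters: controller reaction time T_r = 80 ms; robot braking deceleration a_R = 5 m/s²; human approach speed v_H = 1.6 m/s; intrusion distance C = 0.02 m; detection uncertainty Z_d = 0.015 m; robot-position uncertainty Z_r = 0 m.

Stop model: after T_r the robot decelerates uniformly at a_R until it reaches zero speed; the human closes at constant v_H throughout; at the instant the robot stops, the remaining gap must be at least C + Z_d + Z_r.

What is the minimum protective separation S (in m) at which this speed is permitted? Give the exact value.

stop time T_s = (49/20)/5 = 0.4900 s
reaction-phase robot travel = 2.4500·0.0800 = 0.1960 m
robot under decel: 2.4500²/(2·5.0000) = 0.6002 m
human closes 1.6000·0.5700 = 0.9120 m
residual clearance needed = 0.0200+0.0150+0.0000 = 0.0350 m
S_min ≈ 0.1960+0.6002+0.9120+0.0350  ⇒  S_min = 6973/4000 m

S_min = 6973/4000 m = 1.7432 m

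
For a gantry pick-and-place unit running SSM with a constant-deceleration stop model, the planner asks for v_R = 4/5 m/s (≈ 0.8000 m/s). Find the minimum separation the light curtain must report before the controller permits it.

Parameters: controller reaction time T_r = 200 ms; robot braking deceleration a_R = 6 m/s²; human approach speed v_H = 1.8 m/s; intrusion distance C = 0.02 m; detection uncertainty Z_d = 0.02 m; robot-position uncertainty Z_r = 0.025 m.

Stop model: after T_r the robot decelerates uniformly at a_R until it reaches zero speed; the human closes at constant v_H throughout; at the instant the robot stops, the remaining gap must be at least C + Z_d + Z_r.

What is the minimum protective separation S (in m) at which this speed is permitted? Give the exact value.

braking lasts T_s = (4/5)/6 = 0.1333 s
robot covers v_R·T_r = 0.8000·0.2000 = 0.1600 m before braking
braking distance = 0.8000²/(2·6.0000) = 0.0533 m
human closes 1.8000·0.3333 = 0.6000 m
margins: 0.0200+0.0200+0.0250 = 0.0650 m
S_min ≈ 0.1600+0.0533+0.6000+0.0650  ⇒  S_min = 527/600 m

S_min = 527/600 m = 0.8783 m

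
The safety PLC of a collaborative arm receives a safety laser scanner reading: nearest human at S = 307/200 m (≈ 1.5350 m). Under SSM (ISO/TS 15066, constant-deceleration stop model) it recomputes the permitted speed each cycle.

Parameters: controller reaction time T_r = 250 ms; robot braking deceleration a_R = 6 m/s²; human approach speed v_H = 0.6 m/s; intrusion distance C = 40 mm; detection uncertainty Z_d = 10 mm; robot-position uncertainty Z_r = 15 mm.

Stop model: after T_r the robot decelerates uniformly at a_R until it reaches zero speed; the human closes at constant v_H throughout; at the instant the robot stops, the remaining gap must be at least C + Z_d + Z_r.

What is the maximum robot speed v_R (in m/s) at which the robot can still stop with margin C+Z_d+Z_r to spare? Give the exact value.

v_R_max = 12/5 m/s = 2.4000 m/s

at the boundary: (1/12)·v² + (7/20)·v + (-33/25) = 0
  disc = (7/20)² − 4·(1/12)·(-33/25) = 9/16 ; √disc = 3/4
  v_R = (−(7/20) + 3/4) / (2·(1/12)) = 12/5 m/s
check:
braking lasts T_s = (12/5)/6 = 0.4000 s
robot covers v_R·T_r = 2.4000·0.2500 = 0.6000 m before braking
braking distance = 2.4000²/(2·6.0000) = 0.4800 m
human over T_r+T_s: 0.6000·(0.2500+0.4000) = 0.3900 m
residual clearance needed = 0.0400+0.0100+0.0150 = 0.0650 m
sum ≈ 0.6000+0.4800+0.3900+0.0650 ≈ 1.5350 m = S ✓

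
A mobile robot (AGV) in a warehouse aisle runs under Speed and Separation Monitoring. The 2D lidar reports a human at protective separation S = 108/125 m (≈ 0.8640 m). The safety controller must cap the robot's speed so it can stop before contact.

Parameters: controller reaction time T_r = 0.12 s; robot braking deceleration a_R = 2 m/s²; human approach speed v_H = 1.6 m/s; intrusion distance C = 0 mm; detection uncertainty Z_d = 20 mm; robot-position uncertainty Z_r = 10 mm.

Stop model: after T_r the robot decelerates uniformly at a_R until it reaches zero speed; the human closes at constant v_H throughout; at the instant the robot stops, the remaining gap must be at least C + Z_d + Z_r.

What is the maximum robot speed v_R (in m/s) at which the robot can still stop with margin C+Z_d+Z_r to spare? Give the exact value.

v_R_max = 3/5 m/s = 0.6000 m/s

quadratic (1/4)·v² + (23/25)·v + (-321/500) = 0
  disc = (23/25)² − 4·(1/4)·(-321/500) = 3721/2500 ; √disc = 61/50
  v_R = (−(23/25) + 61/50) / (2·(1/4)) = 3/5 m/s
check:
T_s = v_R/a_R = (3/5)/2 = 0.3000 s
reaction-phase robot travel = 0.6000·0.1200 = 0.0720 m
robot under decel: 0.6000²/(2·2.0000) = 0.0900 m
human closes 1.6000·0.4200 = 0.6720 m
C+Z_d+Z_r = 0.0000+0.0200+0.0100 = 0.0300 m
sum ≈ 0.0720+0.0900+0.6720+0.0300 ≈ 0.8640 m = S ✓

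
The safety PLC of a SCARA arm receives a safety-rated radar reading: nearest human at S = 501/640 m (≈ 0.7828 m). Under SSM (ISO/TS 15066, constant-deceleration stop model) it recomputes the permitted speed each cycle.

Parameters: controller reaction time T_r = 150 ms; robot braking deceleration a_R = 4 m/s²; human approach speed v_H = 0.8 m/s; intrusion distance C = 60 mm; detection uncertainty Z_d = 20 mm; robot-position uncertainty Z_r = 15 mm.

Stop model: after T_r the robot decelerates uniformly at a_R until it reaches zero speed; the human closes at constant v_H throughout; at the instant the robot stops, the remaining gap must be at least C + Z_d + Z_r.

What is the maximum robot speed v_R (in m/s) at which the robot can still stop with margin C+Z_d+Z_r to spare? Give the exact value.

collect terms ⇒ (1/8)·v_R² + (7/20)·v_R + (-1817/3200) = 0
  disc = (7/20)² − 4·(1/8)·(-1817/3200) = 2601/6400 ; √disc = 51/80
  v_R = (−(7/20) + 51/80) / (2·(1/8)) = 23/20 m/s
check:
stop time T_s = (23/20)/4 = 0.2875 s
reaction-phase robot travel = 1.1500·0.1500 = 0.1725 m
robot covers 1.1500·0.2875 − ½·4.0000·0.2875² = 0.1653 m while stopping
human over T_r+T_s: 0.8000·(0.1500+0.2875) = 0.3500 m
margins: 0.0600+0.0200+0.0150 = 0.0950 m
sum ≈ 0.1725+0.1653+0.3500+0.0950 ≈ 0.7828 m = S ✓

v_R_max = 23/20 m/s = 1.1500 m/s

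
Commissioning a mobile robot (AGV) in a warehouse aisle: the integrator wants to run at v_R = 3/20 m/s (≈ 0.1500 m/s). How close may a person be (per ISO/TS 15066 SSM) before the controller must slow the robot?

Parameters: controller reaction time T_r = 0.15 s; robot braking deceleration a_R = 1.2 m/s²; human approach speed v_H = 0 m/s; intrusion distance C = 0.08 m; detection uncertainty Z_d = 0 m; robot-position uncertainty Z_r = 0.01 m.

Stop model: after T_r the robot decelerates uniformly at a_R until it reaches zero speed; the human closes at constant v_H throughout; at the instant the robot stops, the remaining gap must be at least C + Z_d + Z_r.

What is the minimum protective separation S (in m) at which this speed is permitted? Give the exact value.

T_s = v_R/a_R = (3/20)/(6/5) = 0.1250 s
robot covers v_R·T_r = 0.1500·0.1500 = 0.0225 m before braking
robot covers 0.1500·0.1250 − ½·1.2000·0.1250² = 0.0094 m while stopping
human closes 0.0000·0.2750 = 0.0000 m
C+Z_d+Z_r = 0.0800+0.0000+0.0100 = 0.0900 m
S_min ≈ 0.0225+0.0094+0.0000+0.0900  ⇒  S_min = 39/320 m

S_min = 39/320 m = 0.1219 m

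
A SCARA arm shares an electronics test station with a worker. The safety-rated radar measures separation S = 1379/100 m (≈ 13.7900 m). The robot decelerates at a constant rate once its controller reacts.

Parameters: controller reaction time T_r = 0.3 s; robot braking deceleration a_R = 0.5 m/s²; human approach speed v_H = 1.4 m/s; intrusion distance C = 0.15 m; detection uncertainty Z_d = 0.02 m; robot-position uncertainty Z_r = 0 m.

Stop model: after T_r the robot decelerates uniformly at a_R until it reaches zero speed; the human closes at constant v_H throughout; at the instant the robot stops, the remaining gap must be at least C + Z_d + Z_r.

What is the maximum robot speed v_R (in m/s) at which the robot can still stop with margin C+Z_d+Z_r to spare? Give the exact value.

quadratic (1)·v² + (31/10)·v + (-66/5) = 0
  disc = (31/10)² − 4·(1)·(-66/5) = 6241/100 ; √disc = 79/10
  v_R = (−(31/10) + 79/10) / (2·(1)) = 12/5 m/s
check:
braking lasts T_s = (12/5)/(1/2) = 4.8000 s
reaction-phase robot travel = 2.4000·0.3000 = 0.7200 m
robot covers 2.4000·4.8000 − ½·0.5000·4.8000² = 5.7600 m while stopping
human over T_r+T_s: 1.4000·(0.3000+4.8000) = 7.1400 m
C+Z_d+Z_r = 0.1500+0.0200+0.0000 = 0.1700 m
sum ≈ 0.7200+5.7600+7.1400+0.1700 ≈ 13.7900 m = S ✓

v_R_max = 12/5 m/s = 2.4000 m/s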